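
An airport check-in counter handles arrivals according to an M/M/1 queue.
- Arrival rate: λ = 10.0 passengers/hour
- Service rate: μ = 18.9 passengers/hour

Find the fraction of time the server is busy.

Server utilization: ρ = λ/μ
ρ = 10.0/18.9 = 0.5291
The server is busy 52.91% of the time.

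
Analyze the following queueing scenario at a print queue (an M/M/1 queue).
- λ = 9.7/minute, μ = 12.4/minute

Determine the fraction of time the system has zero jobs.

ρ = λ/μ = 9.7/12.4 = 0.7823
P(0) = 1 - ρ = 1 - 0.7823 = 0.2177
The server is idle 21.77% of the time.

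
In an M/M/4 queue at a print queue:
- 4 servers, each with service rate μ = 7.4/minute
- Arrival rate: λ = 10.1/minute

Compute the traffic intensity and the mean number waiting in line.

Traffic intensity: ρ = λ/(cμ) = 10.1/(4×7.4) = 0.3412
Since ρ = 0.3412 < 1, system is stable.
Offered load a = λ/μ = cρ = 10.1/7.4 = 1.3649
P₀ = [ Σₙ₌₀^3 aⁿ/n! + a^4/(4!(1-ρ)) ]⁻¹
Σ = a^0/0! + a^1/1! + a^2/2! + a^3/3! = 1.0000 + 1.3649 + 0.9314 + 0.4238 = 3.7201
a^4/(4!(1-ρ)) = 3.4702/(24 × 0.6588) = 0.2195
P₀ = 1/(3.7201 + 0.2195) = 0.2538
Lq = P₀·a^4·ρ / (4!(1-ρ)²) = 0.25384 × 3.4702 × 0.34122 / (24 × 0.43400) = 0.02886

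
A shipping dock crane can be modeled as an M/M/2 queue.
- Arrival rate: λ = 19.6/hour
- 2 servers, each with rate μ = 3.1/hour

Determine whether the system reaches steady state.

Stability requires ρ = λ/(cμ) < 1
ρ = 19.6/(2 × 3.1) = 19.6/6.20 = 3.1613
Since 3.1613 ≥ 1, the system is UNSTABLE.
Need c > λ/μ = 19.6/3.1 = 6.32.
Minimum servers needed: c = 7.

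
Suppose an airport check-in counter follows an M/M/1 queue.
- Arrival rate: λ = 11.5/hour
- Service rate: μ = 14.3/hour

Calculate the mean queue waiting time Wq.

First, compute utilization: ρ = λ/μ = 11.5/14.3 = 0.8042
For M/M/1: Wq = λ/(μ(μ-λ))
Wq = 11.5/(14.3 × (14.3-11.5))
Wq = 11.5/(14.3 × 2.80)
Wq = 0.2872 hours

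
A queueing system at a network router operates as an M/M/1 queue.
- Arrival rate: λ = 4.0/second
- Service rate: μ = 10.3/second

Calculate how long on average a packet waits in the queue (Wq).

First, compute utilization: ρ = λ/μ = 4.0/10.3 = 0.3883
For M/M/1: Wq = λ/(μ(μ-λ))
Wq = 4.0/(10.3 × (10.3-4.0))
Wq = 4.0/(10.3 × 6.30)
Wq = 0.06164 seconds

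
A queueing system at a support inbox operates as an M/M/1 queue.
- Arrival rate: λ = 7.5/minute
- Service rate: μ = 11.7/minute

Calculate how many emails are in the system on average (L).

ρ = λ/μ = 7.5/11.7 = 0.6410
For M/M/1: L = λ/(μ-λ)
L = 7.5/(11.7-7.5) = 7.5/4.20
L = 1.7857 emails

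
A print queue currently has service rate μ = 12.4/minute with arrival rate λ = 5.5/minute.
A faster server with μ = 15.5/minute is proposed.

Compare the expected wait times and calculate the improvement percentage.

System 1: ρ₁ = 5.5/12.4 = 0.4435, W₁ = 1/(12.4-5.5) = 0.14493
System 2: ρ₂ = 5.5/15.5 = 0.3548, W₂ = 1/(15.5-5.5) = 0.10000
Improvement: (W₁-W₂)/W₁ = (0.14493-0.10000)/0.14493 = 31.00%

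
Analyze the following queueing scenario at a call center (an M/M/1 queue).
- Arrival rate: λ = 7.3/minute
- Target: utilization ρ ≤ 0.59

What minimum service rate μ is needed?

ρ = λ/μ, so μ = λ/ρ
μ ≥ 7.3/0.59 = 12.3729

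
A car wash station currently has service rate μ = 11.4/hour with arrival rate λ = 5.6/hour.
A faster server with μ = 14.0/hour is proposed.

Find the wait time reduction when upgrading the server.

System 1: ρ₁ = 5.6/11.4 = 0.4912, W₁ = 1/(11.4-5.6) = 0.17241
System 2: ρ₂ = 5.6/14.0 = 0.4000, W₂ = 1/(14.0-5.6) = 0.11905
Improvement: (W₁-W₂)/W₁ = (0.17241-0.11905)/0.17241 = 30.95%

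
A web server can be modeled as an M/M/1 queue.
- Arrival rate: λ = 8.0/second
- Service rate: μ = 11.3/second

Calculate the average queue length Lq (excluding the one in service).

ρ = λ/μ = 8.0/11.3 = 0.7080
For M/M/1: Lq = λ²/(μ(μ-λ))
Lq = 64.00/(11.3 × 3.30)
Lq = 1.7163 requests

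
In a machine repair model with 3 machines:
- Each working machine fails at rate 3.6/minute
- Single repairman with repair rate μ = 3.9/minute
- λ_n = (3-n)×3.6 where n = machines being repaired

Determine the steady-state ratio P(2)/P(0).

P(2)/P(0) = ∏_{i=0}^{2-1} λ_i/μ_{i+1}
= (3-0)×3.6/3.9 × (3-1)×3.6/3.9
= 5.1124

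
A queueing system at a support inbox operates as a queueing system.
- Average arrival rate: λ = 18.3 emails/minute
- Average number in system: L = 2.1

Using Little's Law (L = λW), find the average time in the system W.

Little's Law: L = λW, so W = L/λ
W = 2.1/18.3 = 0.1148 minutes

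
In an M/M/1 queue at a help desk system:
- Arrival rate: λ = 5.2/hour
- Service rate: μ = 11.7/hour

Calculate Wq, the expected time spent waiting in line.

First, compute utilization: ρ = λ/μ = 5.2/11.7 = 0.4444
For M/M/1: Wq = λ/(μ(μ-λ))
Wq = 5.2/(11.7 × (11.7-5.2))
Wq = 5.2/(11.7 × 6.50)
Wq = 0.06838 hours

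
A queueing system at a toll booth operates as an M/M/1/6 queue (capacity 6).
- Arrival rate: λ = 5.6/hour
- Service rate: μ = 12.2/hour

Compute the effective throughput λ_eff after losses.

ρ = λ/μ = 5.6/12.2 = 0.45902
P₀ = (1-ρ)/(1-ρ^(K+1)) = (1-0.45902)/(1-0.45902^7) = 0.5410/0.9957 = 0.5433
P_K = P₀×ρ^K = 0.5433 × 0.45902^6 = 0.5433 × 0.009354 = 0.005082
λ_eff = λ(1-P_K) = 5.6 × (1 - 0.005082) = 5.6 × 0.994918 = 5.5715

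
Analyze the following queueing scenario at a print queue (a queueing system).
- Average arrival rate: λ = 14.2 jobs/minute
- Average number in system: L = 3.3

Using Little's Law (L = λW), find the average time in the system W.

Little's Law: L = λW, so W = L/λ
W = 3.3/14.2 = 0.2324 minutes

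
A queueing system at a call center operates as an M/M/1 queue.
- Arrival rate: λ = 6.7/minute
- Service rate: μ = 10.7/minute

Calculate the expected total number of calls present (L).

ρ = λ/μ = 6.7/10.7 = 0.6262
For M/M/1: L = λ/(μ-λ)
L = 6.7/(10.7-6.7) = 6.7/4.00
L = 1.6750 calls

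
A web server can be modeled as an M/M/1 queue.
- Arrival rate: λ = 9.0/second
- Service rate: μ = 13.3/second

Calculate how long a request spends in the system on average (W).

First, compute utilization: ρ = λ/μ = 9.0/13.3 = 0.6767
For M/M/1: W = 1/(μ-λ)
W = 1/(13.3-9.0) = 1/4.30
W = 0.2326 seconds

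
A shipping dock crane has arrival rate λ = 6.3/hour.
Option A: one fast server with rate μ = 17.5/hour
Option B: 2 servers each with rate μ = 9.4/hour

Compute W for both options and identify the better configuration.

Option A: single server μ = 17.5 (M/M/1)
  ρ_A = 6.3/17.5 = 0.3600
  W_A = 1/(μ-λ) = 1/(17.5-6.3) = 1/11.20 = 0.08929

Option B: 2 servers μ = 9.4 (M/M/2)
  ρ_B = λ/(cμ) = 6.3/(2×9.4) = 0.3351
  Offered load a = λ/μ = cρ = 6.3/9.4 = 0.6702
  P₀ = [ Σₙ₌₀^1 aⁿ/n! + a^2/(2!(1-ρ)) ]⁻¹
  Σ = a^0/0! + a^1/1! = 1.0000 + 0.6702 = 1.6702
  a^2/(2!(1-ρ)) = 0.4492/(2 × 0.6649) = 0.3378
  P₀ = 1/(1.6702 + 0.3378) = 0.4980
  Lq = P₀·a^2·ρ / (2!(1-ρ)²) = 0.4980 × 0.4492 × 0.3351 / (2 × 0.4421) = 0.08478
  Wq_B = Lq/λ = 0.084783/6.3 = 0.013458
  W_B = Wq_B + 1/μ = 0.013458 + 0.10638 = 0.1198

Since W_A = 0.08929 < W_B = 0.1198, Option A (single fast server) has the shorter time in system.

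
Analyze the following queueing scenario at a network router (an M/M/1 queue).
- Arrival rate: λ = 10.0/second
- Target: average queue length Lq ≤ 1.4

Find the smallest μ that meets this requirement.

For M/M/1: Lq = λ²/(μ(μ-λ))
Need Lq ≤ 1.4, i.e. μ(μ-λ) ≥ λ²/1.4
μ² - 10.0μ - 100.00/1.4 ≥ 0  →  μ² - 10.0μ - 71.42857 ≥ 0
Quadratic formula (positive root): μ = [λ + √(λ² + 4×71.42857)]/2
Discriminant: 100.00 + 4×71.42857 = 385.7143, √385.7143 = 19.6396
μ ≥ (10.0 + 19.6396)/2 = 14.8198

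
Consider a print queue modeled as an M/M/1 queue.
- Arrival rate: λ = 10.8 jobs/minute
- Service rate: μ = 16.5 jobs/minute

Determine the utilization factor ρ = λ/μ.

Server utilization: ρ = λ/μ
ρ = 10.8/16.5 = 0.6545
The server is busy 65.45% of the time.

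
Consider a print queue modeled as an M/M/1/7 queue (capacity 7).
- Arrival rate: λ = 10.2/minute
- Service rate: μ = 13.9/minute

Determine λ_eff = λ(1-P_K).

ρ = λ/μ = 10.2/13.9 = 0.73381
P₀ = (1-ρ)/(1-ρ^(K+1)) = (1-0.73381)/(1-0.73381^8) = 0.2662/0.9159 = 0.2906
P_K = P₀×ρ^K = 0.2906 × 0.73381^7 = 0.2906 × 0.1146 = 0.03330
λ_eff = λ(1-P_K) = 10.2 × (1 - 0.033299) = 10.2 × 0.966701 = 9.8604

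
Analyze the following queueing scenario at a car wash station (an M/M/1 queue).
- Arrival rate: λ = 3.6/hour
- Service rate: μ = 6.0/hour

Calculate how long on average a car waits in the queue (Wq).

First, compute utilization: ρ = λ/μ = 3.6/6.0 = 0.6000
For M/M/1: Wq = λ/(μ(μ-λ))
Wq = 3.6/(6.0 × (6.0-3.6))
Wq = 3.6/(6.0 × 2.40)
Wq = 0.2500 hours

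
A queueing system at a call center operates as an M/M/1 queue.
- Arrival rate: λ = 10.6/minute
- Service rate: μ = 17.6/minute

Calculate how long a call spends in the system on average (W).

First, compute utilization: ρ = λ/μ = 10.6/17.6 = 0.6023
For M/M/1: W = 1/(μ-λ)
W = 1/(17.6-10.6) = 1/7.00
W = 0.1429 minutes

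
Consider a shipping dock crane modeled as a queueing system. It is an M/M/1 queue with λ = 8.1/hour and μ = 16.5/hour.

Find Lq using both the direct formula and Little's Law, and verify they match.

Method 1 (direct): Lq = λ²/(μ(μ-λ)) = 65.61/(16.5 × 8.40) = 0.4734

Method 2 (Little's Law):
W = 1/(μ-λ) = 1/8.40 = 0.11905
Wq = W - 1/μ = 0.11905 - 0.060606 = 0.05844
Lq = λWq = 8.1 × 0.05844 = 0.4734 ✔ (matches Method 1)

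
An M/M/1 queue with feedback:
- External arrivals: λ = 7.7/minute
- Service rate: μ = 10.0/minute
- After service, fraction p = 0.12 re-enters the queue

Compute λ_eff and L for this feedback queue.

Effective arrival rate: λ_eff = λ/(1-p) = 7.7/(1-0.12) = 7.7/0.88 = 8.7500
ρ = λ_eff/μ = 8.7500/10.0 = 0.8750
L = ρ/(1-ρ) = 0.8750/(1-0.8750) = 7.0000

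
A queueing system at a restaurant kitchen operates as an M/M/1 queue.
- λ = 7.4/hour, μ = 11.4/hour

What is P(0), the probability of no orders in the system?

ρ = λ/μ = 7.4/11.4 = 0.6491
P(0) = 1 - ρ = 1 - 0.6491 = 0.3509
The server is idle 35.09% of the time.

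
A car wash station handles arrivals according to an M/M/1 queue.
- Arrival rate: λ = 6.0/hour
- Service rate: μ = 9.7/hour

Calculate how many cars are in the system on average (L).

ρ = λ/μ = 6.0/9.7 = 0.6186
For M/M/1: L = λ/(μ-λ)
L = 6.0/(9.7-6.0) = 6.0/3.70
L = 1.6216 cars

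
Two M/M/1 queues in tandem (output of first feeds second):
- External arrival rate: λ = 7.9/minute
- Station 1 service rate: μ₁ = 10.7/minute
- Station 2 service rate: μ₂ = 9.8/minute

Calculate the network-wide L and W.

By Jackson's theorem, each station behaves as independent M/M/1.
Station 1: ρ₁ = 7.9/10.7 = 0.7383, L₁ = ρ₁/(1-ρ₁) = λ/(μ₁-λ) = 7.9/2.80 = 2.8214
Station 2: ρ₂ = 7.9/9.8 = 0.8061, L₂ = ρ₂/(1-ρ₂) = λ/(μ₂-λ) = 7.9/1.90 = 4.1579
Total: L = L₁ + L₂ = 2.8214 + 4.1579 = 6.9793
W = L/λ = 6.9793/7.9 = 0.8835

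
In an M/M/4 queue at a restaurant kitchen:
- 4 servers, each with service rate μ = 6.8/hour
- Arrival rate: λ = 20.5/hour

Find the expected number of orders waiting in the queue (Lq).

Traffic intensity: ρ = λ/(cμ) = 20.5/(4×6.8) = 0.7537
Since ρ = 0.7537 < 1, system is stable.
Offered load a = λ/μ = cρ = 20.5/6.8 = 3.0147
P₀ = [ Σₙ₌₀^3 aⁿ/n! + a^4/(4!(1-ρ)) ]⁻¹
Σ = a^0/0! + a^1/1! + a^2/2! + a^3/3! = 1.0000 + 3.0147 + 4.5442 + 4.5665 = 13.1254
a^4/(4!(1-ρ)) = 82.6000/(24 × 0.246324) = 13.9721
P₀ = 1/(13.1254 + 13.9721) = 0.03690
Lq = P₀·a^4·ρ / (4!(1-ρ)²) = 0.036904 × 82.6000 × 0.75368 / (24 × 0.060675) = 1.5777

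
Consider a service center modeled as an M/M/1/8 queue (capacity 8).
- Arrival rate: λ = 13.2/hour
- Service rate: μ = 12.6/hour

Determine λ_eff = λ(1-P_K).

ρ = λ/μ = 13.2/12.6 = 1.04762
P₀ = (1-ρ)/(1-ρ^(K+1)) = (1-1.04762)/(1-1.04762^9) = -0.04762/-0.5200 = 0.09158
P_K = P₀×ρ^K = 0.09158 × 1.04762^8 = 0.09158 × 1.4509 = 0.1329
λ_eff = λ(1-P_K) = 13.2 × (1 - 0.13287) = 13.2 × 0.86713 = 11.4461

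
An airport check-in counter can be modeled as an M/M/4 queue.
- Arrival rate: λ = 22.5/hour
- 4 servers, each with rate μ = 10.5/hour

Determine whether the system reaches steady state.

Stability requires ρ = λ/(cμ) < 1
ρ = 22.5/(4 × 10.5) = 22.5/42.00 = 0.5357
Since 0.5357 < 1, the system is STABLE.
The servers are busy 53.57% of the time.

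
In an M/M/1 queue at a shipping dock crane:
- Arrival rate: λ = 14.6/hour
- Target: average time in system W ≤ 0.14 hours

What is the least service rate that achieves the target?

For M/M/1: W = 1/(μ-λ)
Need W ≤ 0.14, so 1/(μ-λ) ≤ 0.14
μ - λ ≥ 1/0.14 = 7.1429
μ ≥ 14.6 + 7.1429 = 21.7429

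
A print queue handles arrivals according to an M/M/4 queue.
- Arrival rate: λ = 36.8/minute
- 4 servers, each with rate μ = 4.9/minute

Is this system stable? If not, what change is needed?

Stability requires ρ = λ/(cμ) < 1
ρ = 36.8/(4 × 4.9) = 36.8/19.60 = 1.8776
Since 1.8776 ≥ 1, the system is UNSTABLE.
Need c > λ/μ = 36.8/4.9 = 7.51.
Minimum servers needed: c = 8.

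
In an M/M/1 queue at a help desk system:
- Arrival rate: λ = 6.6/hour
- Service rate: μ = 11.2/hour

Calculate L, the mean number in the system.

ρ = λ/μ = 6.6/11.2 = 0.5893
For M/M/1: L = λ/(μ-λ)
L = 6.6/(11.2-6.6) = 6.6/4.60
L = 1.4348 tickets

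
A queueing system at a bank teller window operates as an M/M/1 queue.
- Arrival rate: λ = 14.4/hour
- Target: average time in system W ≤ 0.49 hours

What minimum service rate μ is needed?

For M/M/1: W = 1/(μ-λ)
Need W ≤ 0.49, so 1/(μ-λ) ≤ 0.49
μ - λ ≥ 1/0.49 = 2.0408
μ ≥ 14.4 + 2.0408 = 16.4408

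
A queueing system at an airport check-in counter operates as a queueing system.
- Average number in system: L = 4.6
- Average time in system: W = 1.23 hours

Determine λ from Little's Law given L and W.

Little's Law: L = λW, so λ = L/W
λ = 4.6/1.23 = 3.7398 passengers/hour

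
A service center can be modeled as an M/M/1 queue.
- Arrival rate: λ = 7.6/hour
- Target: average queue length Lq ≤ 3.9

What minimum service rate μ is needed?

For M/M/1: Lq = λ²/(μ(μ-λ))
Need Lq ≤ 3.9, i.e. μ(μ-λ) ≥ λ²/3.9
μ² - 7.6μ - 57.76/3.9 ≥ 0  →  μ² - 7.6μ - 14.8102564 ≥ 0
Quadratic formula (positive root): μ = [λ + √(λ² + 4×14.8102564)]/2
Discriminant: 57.76 + 4×14.8102564 = 117.00103, √117.00103 = 10.816701
μ ≥ (7.6 + 10.816701)/2 = 9.2084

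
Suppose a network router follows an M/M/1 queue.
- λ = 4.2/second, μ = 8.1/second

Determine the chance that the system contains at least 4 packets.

ρ = λ/μ = 4.2/8.1 = 0.51852
P(N ≥ n) = ρⁿ
P(N ≥ 4) = 0.51852^4
P(N ≥ 4) = 0.07229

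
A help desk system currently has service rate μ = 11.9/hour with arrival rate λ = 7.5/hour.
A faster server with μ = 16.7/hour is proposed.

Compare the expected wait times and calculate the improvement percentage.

System 1: ρ₁ = 7.5/11.9 = 0.6303, W₁ = 1/(11.9-7.5) = 0.22727
System 2: ρ₂ = 7.5/16.7 = 0.4491, W₂ = 1/(16.7-7.5) = 0.10870
Improvement: (W₁-W₂)/W₁ = (0.22727-0.10870)/0.22727 = 52.17%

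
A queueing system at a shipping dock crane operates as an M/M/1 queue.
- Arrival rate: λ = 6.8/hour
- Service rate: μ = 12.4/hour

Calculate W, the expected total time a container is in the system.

First, compute utilization: ρ = λ/μ = 6.8/12.4 = 0.5484
For M/M/1: W = 1/(μ-λ)
W = 1/(12.4-6.8) = 1/5.60
W = 0.1786 hours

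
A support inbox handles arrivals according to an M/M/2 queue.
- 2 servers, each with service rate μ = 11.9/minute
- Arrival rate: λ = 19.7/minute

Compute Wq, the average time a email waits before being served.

Traffic intensity: ρ = λ/(cμ) = 19.7/(2×11.9) = 0.8277
Since ρ = 0.8277 < 1, system is stable.
Offered load a = λ/μ = cρ = 19.7/11.9 = 1.6555
P₀ = [ Σₙ₌₀^1 aⁿ/n! + a^2/(2!(1-ρ)) ]⁻¹
Σ = a^0/0! + a^1/1! = 1.0000 + 1.6555 = 2.6555
a^2/(2!(1-ρ)) = 2.74056/(2 × 0.172269) = 7.9543
P₀ = 1/(2.6555 + 7.9543) = 0.09425
Lq = P₀·a^2·ρ / (2!(1-ρ)²) = 0.094253 × 2.7406 × 0.82773 / (2 × 0.029677) = 3.6023
Wq = Lq/λ = 3.6023/19.7 = 0.1829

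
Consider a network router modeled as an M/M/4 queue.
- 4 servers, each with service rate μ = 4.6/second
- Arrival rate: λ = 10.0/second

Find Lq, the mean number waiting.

Traffic intensity: ρ = λ/(cμ) = 10.0/(4×4.6) = 0.5435
Since ρ = 0.5435 < 1, system is stable.
Offered load a = λ/μ = cρ = 10.0/4.6 = 2.1739
P₀ = [ Σₙ₌₀^3 aⁿ/n! + a^4/(4!(1-ρ)) ]⁻¹
Σ = a^0/0! + a^1/1! + a^2/2! + a^3/3! = 1.0000 + 2.1739 + 2.3629 + 1.7123 = 7.2491
a^4/(4!(1-ρ)) = 22.3341/(24 × 0.45652) = 2.0384
P₀ = 1/(7.2491 + 2.0384) = 0.1077
Lq = P₀·a^4·ρ / (4!(1-ρ)²) = 0.10767 × 22.3341 × 0.54348 / (24 × 0.20841) = 0.2613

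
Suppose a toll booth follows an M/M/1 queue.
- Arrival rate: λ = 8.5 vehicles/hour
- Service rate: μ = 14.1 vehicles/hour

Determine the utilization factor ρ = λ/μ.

Server utilization: ρ = λ/μ
ρ = 8.5/14.1 = 0.6028
The server is busy 60.28% of the time.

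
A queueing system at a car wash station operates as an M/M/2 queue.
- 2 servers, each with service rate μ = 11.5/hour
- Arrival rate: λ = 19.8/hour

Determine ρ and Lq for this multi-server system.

Traffic intensity: ρ = λ/(cμ) = 19.8/(2×11.5) = 0.8609
Since ρ = 0.8609 < 1, system is stable.
Offered load a = λ/μ = cρ = 19.8/11.5 = 1.7217
P₀ = [ Σₙ₌₀^1 aⁿ/n! + a^2/(2!(1-ρ)) ]⁻¹
Σ = a^0/0! + a^1/1! = 1.0000 + 1.7217 = 2.7217
a^2/(2!(1-ρ)) = 2.9644/(2 × 0.13913) = 10.6533
P₀ = 1/(2.7217 + 10.6533) = 0.07477
Lq = P₀·a^2·ρ / (2!(1-ρ)²) = 0.0747664 × 2.96439 × 0.860870 / (2 × 0.0193573) = 4.9284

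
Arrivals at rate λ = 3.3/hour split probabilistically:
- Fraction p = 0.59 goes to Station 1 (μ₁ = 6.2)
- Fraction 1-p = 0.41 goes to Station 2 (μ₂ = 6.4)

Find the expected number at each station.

Effective rates: λ₁ = 3.3×0.59 = 1.947, λ₂ = 3.3×0.41 = 1.353
Station 1: ρ₁ = 1.947/6.2 = 0.31403, L₁ = ρ₁/(1-ρ₁) = 0.31403/(1-0.31403) = 0.4578
Station 2: ρ₂ = 1.353/6.4 = 0.2114, L₂ = ρ₂/(1-ρ₂) = 0.2114/(1-0.2114) = 0.2681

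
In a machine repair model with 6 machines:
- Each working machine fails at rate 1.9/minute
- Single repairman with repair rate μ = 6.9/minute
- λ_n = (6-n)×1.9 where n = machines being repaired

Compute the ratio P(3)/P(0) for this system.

P(3)/P(0) = ∏_{i=0}^{3-1} λ_i/μ_{i+1}
= (6-0)×1.9/6.9 × (6-1)×1.9/6.9 × (6-2)×1.9/6.9
= 2.5055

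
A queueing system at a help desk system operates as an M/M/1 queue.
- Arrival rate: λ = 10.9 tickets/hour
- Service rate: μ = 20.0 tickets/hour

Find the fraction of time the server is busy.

Server utilization: ρ = λ/μ
ρ = 10.9/20.0 = 0.5450
The server is busy 54.50% of the time.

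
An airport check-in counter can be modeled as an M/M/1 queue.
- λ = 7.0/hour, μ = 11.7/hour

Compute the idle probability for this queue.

ρ = λ/μ = 7.0/11.7 = 0.5983
P(0) = 1 - ρ = 1 - 0.5983 = 0.4017
The server is idle 40.17% of the time.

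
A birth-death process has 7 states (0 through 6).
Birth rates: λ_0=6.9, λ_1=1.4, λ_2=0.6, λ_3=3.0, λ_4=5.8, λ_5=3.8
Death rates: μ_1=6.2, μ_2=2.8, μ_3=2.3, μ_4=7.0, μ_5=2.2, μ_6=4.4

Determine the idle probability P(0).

Ratios P(n)/P(0) = (λ₀···λₙ₋₁)/(μ₁···μₙ):
P(1)/P(0) = (6.9)/(6.2) = 1.1129
P(2)/P(0) = (6.9×1.4)/(6.2×2.8) = 0.5565
P(3)/P(0) = (6.9×1.4×0.6)/(6.2×2.8×2.3) = 0.1452
P(4)/P(0) = (6.9×1.4×0.6×3.0)/(6.2×2.8×2.3×7.0) = 0.06221
P(5)/P(0) = (6.9×1.4×0.6×3.0×5.8)/(6.2×2.8×2.3×7.0×2.2) = 0.1640
P(6)/P(0) = (6.9×1.4×0.6×3.0×5.8×3.8)/(6.2×2.8×2.3×7.0×2.2×4.4) = 0.1416

Normalization: ∑ P(n) = 1
P(0) × (1.0000 + 1.1129 + 0.5565 + 0.1452 + 0.06221 + 0.1640 + 0.1416) = 1
P(0) × 3.1824 = 1
P(0) = 1/3.1824 = 0.3142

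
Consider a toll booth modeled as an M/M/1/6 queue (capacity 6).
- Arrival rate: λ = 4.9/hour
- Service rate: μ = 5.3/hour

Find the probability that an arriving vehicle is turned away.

ρ = λ/μ = 4.9/5.3 = 0.92453
P₀ = (1-ρ)/(1-ρ^(K+1)) = (1-0.92453)/(1-0.92453^7) = 0.07547/0.4226 = 0.1786
P_K = P₀×ρ^K = 0.1786 × 0.92453^6 = 0.1786 × 0.6245 = 0.1115
Blocking probability = 11.15%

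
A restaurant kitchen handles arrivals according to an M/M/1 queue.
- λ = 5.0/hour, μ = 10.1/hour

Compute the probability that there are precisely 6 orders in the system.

ρ = λ/μ = 5.0/10.1 = 0.49505
P(n) = (1-ρ)ρⁿ
P(6) = (1-0.49505) × 0.49505^6
P(6) = 0.50495 × 0.014720
P(6) = 0.007433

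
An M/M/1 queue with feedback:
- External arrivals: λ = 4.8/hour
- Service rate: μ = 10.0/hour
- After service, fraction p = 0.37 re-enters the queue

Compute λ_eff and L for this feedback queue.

Effective arrival rate: λ_eff = λ/(1-p) = 4.8/(1-0.37) = 4.8/0.63 = 7.61905
ρ = λ_eff/μ = 7.61905/10.0 = 0.761905
L = ρ/(1-ρ) = 0.761905/(1-0.761905) = 3.2000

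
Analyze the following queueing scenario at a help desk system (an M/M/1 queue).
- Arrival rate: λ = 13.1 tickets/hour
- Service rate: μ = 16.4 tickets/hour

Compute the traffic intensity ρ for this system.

Server utilization: ρ = λ/μ
ρ = 13.1/16.4 = 0.7988
The server is busy 79.88% of the time.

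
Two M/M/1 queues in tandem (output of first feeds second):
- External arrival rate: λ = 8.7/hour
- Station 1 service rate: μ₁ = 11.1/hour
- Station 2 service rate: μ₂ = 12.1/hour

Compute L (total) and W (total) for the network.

By Jackson's theorem, each station behaves as independent M/M/1.
Station 1: ρ₁ = 8.7/11.1 = 0.7838, L₁ = ρ₁/(1-ρ₁) = λ/(μ₁-λ) = 8.7/2.40 = 3.6250
Station 2: ρ₂ = 8.7/12.1 = 0.7190, L₂ = ρ₂/(1-ρ₂) = λ/(μ₂-λ) = 8.7/3.40 = 2.5588
Total: L = L₁ + L₂ = 3.6250 + 2.5588 = 6.1838
W = L/λ = 6.1838/8.7 = 0.7108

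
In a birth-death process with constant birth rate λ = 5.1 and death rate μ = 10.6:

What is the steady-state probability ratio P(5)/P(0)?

For constant rates: P(n)/P(0) = (λ/μ)^n
P(5)/P(0) = (5.1/10.6)^5 = 0.48113^5 = 0.02578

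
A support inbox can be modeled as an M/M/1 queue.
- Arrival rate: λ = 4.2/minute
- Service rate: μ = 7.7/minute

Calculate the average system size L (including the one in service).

ρ = λ/μ = 4.2/7.7 = 0.5455
For M/M/1: L = λ/(μ-λ)
L = 4.2/(7.7-4.2) = 4.2/3.50
L = 1.2000 emails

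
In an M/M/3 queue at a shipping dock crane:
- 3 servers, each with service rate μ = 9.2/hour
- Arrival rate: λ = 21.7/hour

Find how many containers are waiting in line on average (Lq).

Traffic intensity: ρ = λ/(cμ) = 21.7/(3×9.2) = 0.7862
Since ρ = 0.7862 < 1, system is stable.
Offered load a = λ/μ = cρ = 21.7/9.2 = 2.3587
P₀ = [ Σₙ₌₀^2 aⁿ/n! + a^3/(3!(1-ρ)) ]⁻¹
Σ = a^0/0! + a^1/1! + a^2/2! = 1.0000 + 2.3587 + 2.7817 = 6.1404
a^3/(3!(1-ρ)) = 13.1225/(6 × 0.213768) = 10.2311
P₀ = 1/(6.1404 + 10.2311) = 0.06108
Lq = P₀·a^3·ρ / (3!(1-ρ)²) = 0.061082 × 13.1225 × 0.78623 / (6 × 0.045697) = 2.2985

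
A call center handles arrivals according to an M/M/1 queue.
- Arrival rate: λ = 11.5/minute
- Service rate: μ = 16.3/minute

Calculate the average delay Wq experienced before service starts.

First, compute utilization: ρ = λ/μ = 11.5/16.3 = 0.7055
For M/M/1: Wq = λ/(μ(μ-λ))
Wq = 11.5/(16.3 × (16.3-11.5))
Wq = 11.5/(16.3 × 4.80)
Wq = 0.1470 minutes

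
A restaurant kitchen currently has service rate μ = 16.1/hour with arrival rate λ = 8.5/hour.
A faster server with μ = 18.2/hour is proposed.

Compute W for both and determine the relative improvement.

System 1: ρ₁ = 8.5/16.1 = 0.5280, W₁ = 1/(16.1-8.5) = 0.13158
System 2: ρ₂ = 8.5/18.2 = 0.4670, W₂ = 1/(18.2-8.5) = 0.10309
Improvement: (W₁-W₂)/W₁ = (0.13158-0.10309)/0.13158 = 21.65%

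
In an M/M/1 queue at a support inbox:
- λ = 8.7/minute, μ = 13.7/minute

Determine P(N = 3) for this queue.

ρ = λ/μ = 8.7/13.7 = 0.6350
P(n) = (1-ρ)ρⁿ
P(3) = (1-0.6350) × 0.6350^3
P(3) = 0.36500 × 0.25605
P(3) = 0.09346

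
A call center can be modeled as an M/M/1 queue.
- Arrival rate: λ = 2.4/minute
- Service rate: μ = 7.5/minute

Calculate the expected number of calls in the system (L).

ρ = λ/μ = 2.4/7.5 = 0.3200
For M/M/1: L = λ/(μ-λ)
L = 2.4/(7.5-2.4) = 2.4/5.10
L = 0.4706 calls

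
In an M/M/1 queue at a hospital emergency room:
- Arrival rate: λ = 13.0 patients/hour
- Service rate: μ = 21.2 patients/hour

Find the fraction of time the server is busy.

Server utilization: ρ = λ/μ
ρ = 13.0/21.2 = 0.6132
The server is busy 61.32% of the time.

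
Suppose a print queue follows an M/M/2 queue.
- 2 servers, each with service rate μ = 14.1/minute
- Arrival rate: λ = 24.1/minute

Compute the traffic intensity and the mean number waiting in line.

Traffic intensity: ρ = λ/(cμ) = 24.1/(2×14.1) = 0.8546
Since ρ = 0.8546 < 1, system is stable.
Offered load a = λ/μ = cρ = 24.1/14.1 = 1.7092
P₀ = [ Σₙ₌₀^1 aⁿ/n! + a^2/(2!(1-ρ)) ]⁻¹
Σ = a^0/0! + a^1/1! = 1.0000 + 1.7092 = 2.7092
a^2/(2!(1-ρ)) = 2.92143/(2 × 0.145390) = 10.0469
P₀ = 1/(2.7092 + 10.0469) = 0.07839
Lq = P₀·a^2·ρ / (2!(1-ρ)²) = 0.078394 × 2.9214 × 0.85461 / (2 × 0.021138) = 4.6296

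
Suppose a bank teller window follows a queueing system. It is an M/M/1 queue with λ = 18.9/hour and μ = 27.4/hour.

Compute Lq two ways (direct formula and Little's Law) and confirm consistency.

Method 1 (direct): Lq = λ²/(μ(μ-λ)) = 357.21/(27.4 × 8.50) = 1.5337

Method 2 (Little's Law):
W = 1/(μ-λ) = 1/8.50 = 0.11765
Wq = W - 1/μ = 0.11765 - 0.036496 = 0.08115
Lq = λWq = 18.9 × 0.08115 = 1.5337 ✔ (matches Method 1)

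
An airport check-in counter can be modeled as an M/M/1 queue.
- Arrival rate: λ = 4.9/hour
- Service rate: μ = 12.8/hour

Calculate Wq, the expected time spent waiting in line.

First, compute utilization: ρ = λ/μ = 4.9/12.8 = 0.3828
For M/M/1: Wq = λ/(μ(μ-λ))
Wq = 4.9/(12.8 × (12.8-4.9))
Wq = 4.9/(12.8 × 7.90)
Wq = 0.04846 hours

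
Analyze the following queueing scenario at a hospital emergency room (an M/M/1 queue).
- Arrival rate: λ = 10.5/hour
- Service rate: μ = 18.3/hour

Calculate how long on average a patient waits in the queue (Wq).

First, compute utilization: ρ = λ/μ = 10.5/18.3 = 0.5738
For M/M/1: Wq = λ/(μ(μ-λ))
Wq = 10.5/(18.3 × (18.3-10.5))
Wq = 10.5/(18.3 × 7.80)
Wq = 0.07356 hours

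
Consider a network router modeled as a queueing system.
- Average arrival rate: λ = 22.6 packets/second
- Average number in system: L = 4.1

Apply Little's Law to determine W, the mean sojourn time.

Little's Law: L = λW, so W = L/λ
W = 4.1/22.6 = 0.1814 seconds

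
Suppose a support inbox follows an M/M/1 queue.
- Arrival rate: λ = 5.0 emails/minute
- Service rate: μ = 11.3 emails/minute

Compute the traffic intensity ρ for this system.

Server utilization: ρ = λ/μ
ρ = 5.0/11.3 = 0.4425
The server is busy 44.25% of the time.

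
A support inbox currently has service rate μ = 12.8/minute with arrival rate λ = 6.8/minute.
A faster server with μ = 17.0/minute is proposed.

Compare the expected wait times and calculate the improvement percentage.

System 1: ρ₁ = 6.8/12.8 = 0.5312, W₁ = 1/(12.8-6.8) = 0.16667
System 2: ρ₂ = 6.8/17.0 = 0.4000, W₂ = 1/(17.0-6.8) = 0.098039
Improvement: (W₁-W₂)/W₁ = (0.16667-0.098039)/0.16667 = 41.18%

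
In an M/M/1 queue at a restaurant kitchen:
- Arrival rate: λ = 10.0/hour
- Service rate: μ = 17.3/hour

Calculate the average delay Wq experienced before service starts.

First, compute utilization: ρ = λ/μ = 10.0/17.3 = 0.5780
For M/M/1: Wq = λ/(μ(μ-λ))
Wq = 10.0/(17.3 × (17.3-10.0))
Wq = 10.0/(17.3 × 7.30)
Wq = 0.07918 hours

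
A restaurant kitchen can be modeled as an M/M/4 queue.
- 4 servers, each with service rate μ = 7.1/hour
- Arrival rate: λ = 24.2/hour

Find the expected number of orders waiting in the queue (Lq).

Traffic intensity: ρ = λ/(cμ) = 24.2/(4×7.1) = 0.8521
Since ρ = 0.8521 < 1, system is stable.
Offered load a = λ/μ = cρ = 24.2/7.1 = 3.4085
P₀ = [ Σₙ₌₀^3 aⁿ/n! + a^4/(4!(1-ρ)) ]⁻¹
Σ = a^0/0! + a^1/1! + a^2/2! + a^3/3! = 1.0000 + 3.4085 + 5.8088 + 6.5996 = 16.8169
a^4/(4!(1-ρ)) = 134.9671/(24 × 0.147887) = 38.0265
P₀ = 1/(16.8169 + 38.0265) = 0.01823
Lq = P₀·a^4·ρ / (4!(1-ρ)²) = 0.018234 × 134.9671 × 0.85211 / (24 × 0.021871) = 3.9951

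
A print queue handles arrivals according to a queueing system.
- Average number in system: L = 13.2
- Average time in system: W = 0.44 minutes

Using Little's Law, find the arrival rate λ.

Little's Law: L = λW, so λ = L/W
λ = 13.2/0.44 = 30.0000 jobs/minute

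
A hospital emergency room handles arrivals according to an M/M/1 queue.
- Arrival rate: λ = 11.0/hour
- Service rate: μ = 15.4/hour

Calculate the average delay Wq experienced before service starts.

First, compute utilization: ρ = λ/μ = 11.0/15.4 = 0.7143
For M/M/1: Wq = λ/(μ(μ-λ))
Wq = 11.0/(15.4 × (15.4-11.0))
Wq = 11.0/(15.4 × 4.40)
Wq = 0.1623 hours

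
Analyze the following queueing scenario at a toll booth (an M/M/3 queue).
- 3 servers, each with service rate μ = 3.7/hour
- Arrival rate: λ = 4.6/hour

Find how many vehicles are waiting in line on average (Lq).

Traffic intensity: ρ = λ/(cμ) = 4.6/(3×3.7) = 0.4144
Since ρ = 0.4144 < 1, system is stable.
Offered load a = λ/μ = cρ = 4.6/3.7 = 1.2432
P₀ = [ Σₙ₌₀^2 aⁿ/n! + a^3/(3!(1-ρ)) ]⁻¹
Σ = a^0/0! + a^1/1! + a^2/2! = 1.00000 + 1.24324 + 0.772827 = 3.0161
a^3/(3!(1-ρ)) = 1.9216/(6 × 0.5856) = 0.5469
P₀ = 1/(3.0161 + 0.5469) = 0.2807
Lq = P₀·a^3·ρ / (3!(1-ρ)²) = 0.2807 × 1.9216 × 0.4144 / (6 × 0.3429) = 0.1086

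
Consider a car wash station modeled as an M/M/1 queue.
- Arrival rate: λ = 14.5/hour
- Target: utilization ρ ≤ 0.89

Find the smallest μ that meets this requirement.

ρ = λ/μ, so μ = λ/ρ
μ ≥ 14.5/0.89 = 16.2921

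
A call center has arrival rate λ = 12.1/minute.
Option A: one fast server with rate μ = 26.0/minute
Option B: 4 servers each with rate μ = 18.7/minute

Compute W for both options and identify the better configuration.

Option A: single server μ = 26.0 (M/M/1)
  ρ_A = 12.1/26.0 = 0.4654
  W_A = 1/(μ-λ) = 1/(26.0-12.1) = 1/13.90 = 0.07194

Option B: 4 servers μ = 18.7 (M/M/4)
  ρ_B = λ/(cμ) = 12.1/(4×18.7) = 0.1618
  Offered load a = λ/μ = cρ = 12.1/18.7 = 0.6471
  P₀ = [ Σₙ₌₀^3 aⁿ/n! + a^4/(4!(1-ρ)) ]⁻¹
  Σ = a^0/0! + a^1/1! + a^2/2! + a^3/3! = 1.0000 + 0.6471 + 0.2093 + 0.04515 = 1.9016
  a^4/(4!(1-ρ)) = 0.1753/(24 × 0.8382) = 0.008714
  P₀ = 1/(1.9016 + 0.008714) = 0.5235
  Lq = P₀·a^4·ρ / (4!(1-ρ)²) = 0.52349 × 0.17530 × 0.16176 / (24 × 0.70264) = 0.0008803
  Wq_B = Lq/λ = 0.0008803/12.1 = 0.00007275
  W_B = Wq_B + 1/μ = 0.00007275 + 0.05348 = 0.05355

Since W_B = 0.05355 < W_A = 0.07194, Option B (multiple servers) has the shorter time in system.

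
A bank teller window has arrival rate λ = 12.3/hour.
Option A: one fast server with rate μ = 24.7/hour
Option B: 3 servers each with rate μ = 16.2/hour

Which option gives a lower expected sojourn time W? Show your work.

Option A: single server μ = 24.7 (M/M/1)
  ρ_A = 12.3/24.7 = 0.4980
  W_A = 1/(μ-λ) = 1/(24.7-12.3) = 1/12.40 = 0.08065

Option B: 3 servers μ = 16.2 (M/M/3)
  ρ_B = λ/(cμ) = 12.3/(3×16.2) = 0.2531
  Offered load a = λ/μ = cρ = 12.3/16.2 = 0.7593
  P₀ = [ Σₙ₌₀^2 aⁿ/n! + a^3/(3!(1-ρ)) ]⁻¹
  Σ = a^0/0! + a^1/1! + a^2/2! = 1.0000 + 0.7593 + 0.2882 = 2.0475
  a^3/(3!(1-ρ)) = 0.4377/(6 × 0.7469) = 0.09767
  P₀ = 1/(2.0475 + 0.09767) = 0.4662
  Lq = P₀·a^3·ρ / (3!(1-ρ)²) = 0.4662 × 0.4377 × 0.2531 / (6 × 0.5579) = 0.01543
  Wq_B = Lq/λ = 0.01543/12.3 = 0.001254
  W_B = Wq_B + 1/μ = 0.001254 + 0.06173 = 0.06298

Since W_B = 0.06298 < W_A = 0.08065, Option B (multiple servers) has the shorter time in system.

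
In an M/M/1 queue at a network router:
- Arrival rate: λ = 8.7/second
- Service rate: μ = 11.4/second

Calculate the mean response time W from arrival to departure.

First, compute utilization: ρ = λ/μ = 8.7/11.4 = 0.7632
For M/M/1: W = 1/(μ-λ)
W = 1/(11.4-8.7) = 1/2.70
W = 0.3704 seconds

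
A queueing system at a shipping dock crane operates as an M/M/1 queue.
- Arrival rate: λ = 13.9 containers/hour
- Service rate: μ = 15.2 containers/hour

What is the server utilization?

Server utilization: ρ = λ/μ
ρ = 13.9/15.2 = 0.9145
The server is busy 91.45% of the time.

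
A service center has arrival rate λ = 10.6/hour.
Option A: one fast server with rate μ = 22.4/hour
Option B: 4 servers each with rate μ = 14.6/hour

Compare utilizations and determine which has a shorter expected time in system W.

Option A: single server μ = 22.4 (M/M/1)
  ρ_A = 10.6/22.4 = 0.4732
  W_A = 1/(μ-λ) = 1/(22.4-10.6) = 1/11.80 = 0.08475

Option B: 4 servers μ = 14.6 (M/M/4)
  ρ_B = λ/(cμ) = 10.6/(4×14.6) = 0.1815
  Offered load a = λ/μ = cρ = 10.6/14.6 = 0.7260
  P₀ = [ Σₙ₌₀^3 aⁿ/n! + a^4/(4!(1-ρ)) ]⁻¹
  Σ = a^0/0! + a^1/1! + a^2/2! + a^3/3! = 1.0000 + 0.7260 + 0.2636 + 0.06378 = 2.0534
  a^4/(4!(1-ρ)) = 0.27785/(24 × 0.81849) = 0.01414
  P₀ = 1/(2.0534 + 0.01414) = 0.4837
  Lq = P₀·a^4·ρ / (4!(1-ρ)²) = 0.4837 × 0.2779 × 0.1815 / (24 × 0.6699) = 0.001517
  Wq_B = Lq/λ = 0.0015171/10.6 = 0.00014312
  W_B = Wq_B + 1/μ = 0.00014312 + 0.068493 = 0.06864

Since W_B = 0.06864 < W_A = 0.08475, Option B (multiple servers) has the shorter time in system.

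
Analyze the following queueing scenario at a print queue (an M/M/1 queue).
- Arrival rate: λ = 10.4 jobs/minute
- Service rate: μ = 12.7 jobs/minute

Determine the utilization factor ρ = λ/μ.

Server utilization: ρ = λ/μ
ρ = 10.4/12.7 = 0.8189
The server is busy 81.89% of the time.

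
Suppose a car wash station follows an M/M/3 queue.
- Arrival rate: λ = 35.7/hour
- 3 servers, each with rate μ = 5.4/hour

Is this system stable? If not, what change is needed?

Stability requires ρ = λ/(cμ) < 1
ρ = 35.7/(3 × 5.4) = 35.7/16.20 = 2.2037
Since 2.2037 ≥ 1, the system is UNSTABLE.
Need c > λ/μ = 35.7/5.4 = 6.61.
Minimum servers needed: c = 7.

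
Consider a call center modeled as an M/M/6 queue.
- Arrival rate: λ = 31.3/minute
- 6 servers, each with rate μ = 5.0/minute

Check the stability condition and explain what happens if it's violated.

Stability requires ρ = λ/(cμ) < 1
ρ = 31.3/(6 × 5.0) = 31.3/30.00 = 1.0433
Since 1.0433 ≥ 1, the system is UNSTABLE.
Need c > λ/μ = 31.3/5.0 = 6.26.
Minimum servers needed: c = 7.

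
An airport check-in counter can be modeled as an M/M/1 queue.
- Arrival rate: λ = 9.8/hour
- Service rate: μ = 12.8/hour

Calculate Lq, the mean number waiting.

ρ = λ/μ = 9.8/12.8 = 0.7656
For M/M/1: Lq = λ²/(μ(μ-λ))
Lq = 96.04/(12.8 × 3.00)
Lq = 2.5010 passengers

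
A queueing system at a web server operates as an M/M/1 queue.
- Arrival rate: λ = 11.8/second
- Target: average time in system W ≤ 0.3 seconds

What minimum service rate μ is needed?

For M/M/1: W = 1/(μ-λ)
Need W ≤ 0.3, so 1/(μ-λ) ≤ 0.3
μ - λ ≥ 1/0.3 = 3.3333
μ ≥ 11.8 + 3.3333 = 15.1333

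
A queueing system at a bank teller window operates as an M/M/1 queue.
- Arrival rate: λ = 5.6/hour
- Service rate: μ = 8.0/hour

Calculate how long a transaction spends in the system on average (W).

First, compute utilization: ρ = λ/μ = 5.6/8.0 = 0.7000
For M/M/1: W = 1/(μ-λ)
W = 1/(8.0-5.6) = 1/2.40
W = 0.4167 hours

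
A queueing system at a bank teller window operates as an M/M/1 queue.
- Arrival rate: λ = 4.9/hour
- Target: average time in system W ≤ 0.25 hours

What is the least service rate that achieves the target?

For M/M/1: W = 1/(μ-λ)
Need W ≤ 0.25, so 1/(μ-λ) ≤ 0.25
μ - λ ≥ 1/0.25 = 4.0000
μ ≥ 4.9 + 4.0000 = 8.9000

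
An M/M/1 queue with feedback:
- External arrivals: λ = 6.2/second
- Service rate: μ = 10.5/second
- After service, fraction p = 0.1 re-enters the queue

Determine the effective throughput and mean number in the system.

Effective arrival rate: λ_eff = λ/(1-p) = 6.2/(1-0.1) = 6.2/0.90 = 6.88889
ρ = λ_eff/μ = 6.88889/10.5 = 0.65608
L = ρ/(1-ρ) = 0.65608/(1-0.65608) = 1.9077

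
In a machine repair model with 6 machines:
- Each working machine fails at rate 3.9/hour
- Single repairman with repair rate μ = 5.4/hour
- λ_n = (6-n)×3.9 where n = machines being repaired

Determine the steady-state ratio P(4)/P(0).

P(4)/P(0) = ∏_{i=0}^{4-1} λ_i/μ_{i+1}
= (6-0)×3.9/5.4 × (6-1)×3.9/5.4 × (6-2)×3.9/5.4 × (6-3)×3.9/5.4
= 97.9458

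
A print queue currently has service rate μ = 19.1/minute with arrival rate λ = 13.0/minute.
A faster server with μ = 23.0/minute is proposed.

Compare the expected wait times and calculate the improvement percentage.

System 1: ρ₁ = 13.0/19.1 = 0.6806, W₁ = 1/(19.1-13.0) = 0.16393
System 2: ρ₂ = 13.0/23.0 = 0.5652, W₂ = 1/(23.0-13.0) = 0.10000
Improvement: (W₁-W₂)/W₁ = (0.16393-0.10000)/0.16393 = 39.00%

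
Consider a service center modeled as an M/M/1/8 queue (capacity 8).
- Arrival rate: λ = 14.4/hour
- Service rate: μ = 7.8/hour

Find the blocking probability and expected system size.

ρ = λ/μ = 14.4/7.8 = 1.8462
P₀ = (1-ρ)/(1-ρ^(K+1)) = (1-1.8462)/(1-1.8462^9) = -0.8462/-248.1774 = 0.003410
P_K = P₀×ρ^K = 0.003410 × 1.8462^8 = 0.003410 × 134.9677 = 0.4602
Blocking probability P_8 = 0.4602 (46.02%)
L = ρ[1 - (K+1)ρ^K + Kρ^(K+1)] / [(1-ρ)(1-ρ^(K+1))]
L = 1.8462 × (1 - 9×134.9677 + 8×249.1774) / ((1 - 1.8462) × (1 - 249.1774)) = 6.8545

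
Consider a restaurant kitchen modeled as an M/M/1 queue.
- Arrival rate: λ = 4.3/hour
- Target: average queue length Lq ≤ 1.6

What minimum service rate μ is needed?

For M/M/1: Lq = λ²/(μ(μ-λ))
Need Lq ≤ 1.6, i.e. μ(μ-λ) ≥ λ²/1.6
μ² - 4.3μ - 18.49/1.6 ≥ 0  →  μ² - 4.3μ - 11.55625 ≥ 0
Quadratic formula (positive root): μ = [λ + √(λ² + 4×11.55625)]/2
Discriminant: 18.49 + 4×11.55625 = 64.7150, √64.7150 = 8.0446
μ ≥ (4.3 + 8.0446)/2 = 6.1723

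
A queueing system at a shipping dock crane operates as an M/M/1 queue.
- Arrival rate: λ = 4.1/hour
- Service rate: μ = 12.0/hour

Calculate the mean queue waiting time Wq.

First, compute utilization: ρ = λ/μ = 4.1/12.0 = 0.3417
For M/M/1: Wq = λ/(μ(μ-λ))
Wq = 4.1/(12.0 × (12.0-4.1))
Wq = 4.1/(12.0 × 7.90)
Wq = 0.04325 hours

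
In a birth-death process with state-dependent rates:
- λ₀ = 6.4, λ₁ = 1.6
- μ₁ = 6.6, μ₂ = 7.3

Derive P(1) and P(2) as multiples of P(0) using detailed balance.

Balance equations:
State 0: λ₀P₀ = μ₁P₁ → P₁ = (λ₀/μ₁)P₀ = (6.4/6.6)P₀ = 0.9697P₀
State 1: P₂ = (λ₀λ₁)/(μ₁μ₂)P₀ = (6.4×1.6)/(6.6×7.3)P₀ = 0.2125P₀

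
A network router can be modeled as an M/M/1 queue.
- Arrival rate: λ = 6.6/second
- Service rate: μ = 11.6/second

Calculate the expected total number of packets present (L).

ρ = λ/μ = 6.6/11.6 = 0.5690
For M/M/1: L = λ/(μ-λ)
L = 6.6/(11.6-6.6) = 6.6/5.00
L = 1.3200 packets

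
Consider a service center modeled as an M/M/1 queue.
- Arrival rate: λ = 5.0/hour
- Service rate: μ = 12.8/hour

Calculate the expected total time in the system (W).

First, compute utilization: ρ = λ/μ = 5.0/12.8 = 0.3906
For M/M/1: W = 1/(μ-λ)
W = 1/(12.8-5.0) = 1/7.80
W = 0.1282 hours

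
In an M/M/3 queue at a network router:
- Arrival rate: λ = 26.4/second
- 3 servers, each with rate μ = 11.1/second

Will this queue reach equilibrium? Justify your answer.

Stability requires ρ = λ/(cμ) < 1
ρ = 26.4/(3 × 11.1) = 26.4/33.30 = 0.7928
Since 0.7928 < 1, the system is STABLE.
The servers are busy 79.28% of the time.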